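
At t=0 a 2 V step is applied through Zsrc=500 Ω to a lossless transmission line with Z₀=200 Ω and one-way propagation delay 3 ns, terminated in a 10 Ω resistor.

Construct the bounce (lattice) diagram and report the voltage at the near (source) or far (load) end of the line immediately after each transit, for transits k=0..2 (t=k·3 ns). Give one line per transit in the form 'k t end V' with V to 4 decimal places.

0 0 source 0.5714
1 3 load 0.0544
2 6 source -0.1672

Γ_L=-0.904762, Γ_S=0.428571; launch V₁=2·200/700=0.571429
k=0 src: V=0.5714
k=1 load: inc=0.571429, refl=0.571429·-0.904762=-0.5170; V=0.000000+0.571429+-0.517007=0.0544
k=2 src: inc=-0.517007, refl=-0.517007·0.428571=-0.2216; V=0.571429+-0.517007+-0.221574=-0.1672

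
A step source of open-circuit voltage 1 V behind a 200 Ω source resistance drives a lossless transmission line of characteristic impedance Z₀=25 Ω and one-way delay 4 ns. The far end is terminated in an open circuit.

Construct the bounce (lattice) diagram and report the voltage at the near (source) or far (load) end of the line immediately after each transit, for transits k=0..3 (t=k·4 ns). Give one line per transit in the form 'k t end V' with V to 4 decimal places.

Γ_L=1.000000, Γ_S=0.777778; launch V₁=1·25/225=0.111111
k=0 src: V=0.1111
k=1 load: inc=0.111111, refl=0.111111·1.000000=0.1111; V=0.000000+0.111111+0.111111=0.2222
k=2 src: inc=0.111111, refl=0.111111·0.777778=0.0864; V=0.111111+0.111111+0.086420=0.3086
k=3 load: inc=0.086420, refl=0.086420·1.000000=0.0864; V=0.222222+0.086420+0.086420=0.3951

0 0 source 0.1111
1 4 load 0.2222
2 8 source 0.3086
3 12 load 0.3951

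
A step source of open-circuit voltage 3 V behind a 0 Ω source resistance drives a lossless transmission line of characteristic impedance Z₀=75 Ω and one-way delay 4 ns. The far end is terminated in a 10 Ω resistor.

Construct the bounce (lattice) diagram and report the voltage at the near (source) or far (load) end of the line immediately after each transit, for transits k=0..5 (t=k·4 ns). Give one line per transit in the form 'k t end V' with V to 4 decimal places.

0 0 source 3.0000
1 4 load 0.7059
2 8 source 3.0000
3 12 load 1.2457
4 16 source 3.0000
5 20 load 1.6585

Γ_L=-0.764706, Γ_S=-1.000000; launch V₁=3·75/75=3.000000
k=0 src: V=3.0000
k=1 load: inc=3.000000, refl=3.000000·-0.764706=-2.2941; V=0.000000+3.000000+-2.294118=0.7059
k=2 src: inc=-2.294118, refl=-2.294118·-1.000000=2.2941; V=3.000000+-2.294118+2.294118=3.0000
k=3 load: inc=2.294118, refl=2.294118·-0.764706=-1.7543; V=0.705882+2.294118+-1.754325=1.2457
k=4 src: inc=-1.754325, refl=-1.754325·-1.000000=1.7543; V=3.000000+-1.754325+1.754325=3.0000
k=5 load: inc=1.754325, refl=1.754325·-0.764706=-1.3415; V=1.245675+1.754325+-1.341543=1.6585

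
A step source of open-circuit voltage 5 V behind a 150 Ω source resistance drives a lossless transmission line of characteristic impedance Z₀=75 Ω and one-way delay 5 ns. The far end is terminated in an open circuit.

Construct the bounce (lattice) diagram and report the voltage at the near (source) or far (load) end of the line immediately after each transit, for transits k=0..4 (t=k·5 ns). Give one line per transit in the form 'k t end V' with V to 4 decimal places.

Γ_L=1.000000, Γ_S=0.333333; launch V₁=5·75/225=1.666667
k=0 src: V=1.6667
k=1 load: inc=1.666667, refl=1.666667·1.000000=1.6667; V=0.000000+1.666667+1.666667=3.3333
k=2 src: inc=1.666667, refl=1.666667·0.333333=0.5556; V=1.666667+1.666667+0.555556=3.8889
k=3 load: inc=0.555556, refl=0.555556·1.000000=0.5556; V=3.333333+0.555556+0.555556=4.4444
k=4 src: inc=0.555556, refl=0.555556·0.333333=0.1852; V=3.888889+0.555556+0.185185=4.6296

0 0 source 1.6667
1 5 load 3.3333
2 10 source 3.8889
3 15 load 4.4444
4 20 source 4.6296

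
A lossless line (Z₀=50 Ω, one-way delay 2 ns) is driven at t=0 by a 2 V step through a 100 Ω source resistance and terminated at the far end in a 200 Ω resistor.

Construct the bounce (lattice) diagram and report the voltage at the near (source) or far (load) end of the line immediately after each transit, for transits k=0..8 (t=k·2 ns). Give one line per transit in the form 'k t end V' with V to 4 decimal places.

0 0 source 0.6667
1 2 load 1.0667
2 4 source 1.2000
3 6 load 1.2800
4 8 source 1.3067
5 10 load 1.3227
6 12 source 1.3280
7 14 load 1.3312
8 16 source 1.3323

Γ_L=0.600000, Γ_S=0.333333; launch V₁=2·50/150=0.666667
k=0 src: V=0.6667
k=1 load: inc=0.666667, refl=0.666667·0.600000=0.4000; V=0.000000+0.666667+0.400000=1.0667
k=2 src: inc=0.400000, refl=0.400000·0.333333=0.1333; V=0.666667+0.400000+0.133333=1.2000
k=3 load: inc=0.133333, refl=0.133333·0.600000=0.0800; V=1.066667+0.133333+0.080000=1.2800
k=4 src: inc=0.080000, refl=0.080000·0.333333=0.0267; V=1.200000+0.080000+0.026667=1.3067
k=5 load: inc=0.026667, refl=0.026667·0.600000=0.0160; V=1.280000+0.026667+0.016000=1.3227
k=6 src: inc=0.016000, refl=0.016000·0.333333=0.0053; V=1.306667+0.016000+0.005333=1.3280
k=7 load: inc=0.005333, refl=0.005333·0.600000=0.0032; V=1.322667+0.005333+0.003200=1.3312
k=8 src: inc=0.003200, refl=0.003200·0.333333=0.0011; V=1.328000+0.003200+0.001067=1.3323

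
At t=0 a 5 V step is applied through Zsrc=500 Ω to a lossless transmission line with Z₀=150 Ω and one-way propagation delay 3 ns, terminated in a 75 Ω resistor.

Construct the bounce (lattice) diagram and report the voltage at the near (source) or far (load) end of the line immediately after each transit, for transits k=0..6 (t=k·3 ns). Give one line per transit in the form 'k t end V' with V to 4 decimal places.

0 0 source 1.1538
1 3 load 0.7692
2 6 source 0.5621
3 9 load 0.6312
4 12 source 0.6683
5 15 load 0.6559
6 18 source 0.6493

Γ_L=-0.333333, Γ_S=0.538462; launch V₁=5·150/650=1.153846
k=0 src: V=1.1538
k=1 load: inc=1.153846, refl=1.153846·-0.333333=-0.3846; V=0.000000+1.153846+-0.384615=0.7692
k=2 src: inc=-0.384615, refl=-0.384615·0.538462=-0.2071; V=1.153846+-0.384615+-0.207101=0.5621
k=3 load: inc=-0.207101, refl=-0.207101·-0.333333=0.0690; V=0.769231+-0.207101+0.069034=0.6312
k=4 src: inc=0.069034, refl=0.069034·0.538462=0.0372; V=0.562130+0.069034+0.037172=0.6683
k=5 load: inc=0.037172, refl=0.037172·-0.333333=-0.0124; V=0.631164+0.037172+-0.012391=0.6559
k=6 src: inc=-0.012391, refl=-0.012391·0.538462=-0.0067; V=0.668336+-0.012391+-0.006672=0.6493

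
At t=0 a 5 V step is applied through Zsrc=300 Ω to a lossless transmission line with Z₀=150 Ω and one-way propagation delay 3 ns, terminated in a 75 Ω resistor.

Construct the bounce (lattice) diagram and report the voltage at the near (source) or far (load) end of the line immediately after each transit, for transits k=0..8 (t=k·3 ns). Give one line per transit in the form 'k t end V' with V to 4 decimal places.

Γ_L=-0.333333, Γ_S=0.333333; launch V₁=5·150/450=1.666667
k=0 src: V=1.6667
k=1 load: inc=1.666667, refl=1.666667·-0.333333=-0.5556; V=0.000000+1.666667+-0.555556=1.1111
k=2 src: inc=-0.555556, refl=-0.555556·0.333333=-0.1852; V=1.666667+-0.555556+-0.185185=0.9259
k=3 load: inc=-0.185185, refl=-0.185185·-0.333333=0.0617; V=1.111111+-0.185185+0.061728=0.9877
k=4 src: inc=0.061728, refl=0.061728·0.333333=0.0206; V=0.925926+0.061728+0.020576=1.0082
k=5 load: inc=0.020576, refl=0.020576·-0.333333=-0.0069; V=0.987654+0.020576+-0.006859=1.0014
k=6 src: inc=-0.006859, refl=-0.006859·0.333333=-0.0023; V=1.008230+-0.006859+-0.002286=0.9991
k=7 load: inc=-0.002286, refl=-0.002286·-0.333333=0.0008; V=1.001372+-0.002286+0.000762=0.9998
k=8 src: inc=0.000762, refl=0.000762·0.333333=0.0003; V=0.999086+0.000762+0.000254=1.0001

0 0 source 1.6667
1 3 load 1.1111
2 6 source 0.9259
3 9 load 0.9877
4 12 source 1.0082
5 15 load 1.0014
6 18 source 0.9991
7 21 load 0.9998
8 24 source 1.0001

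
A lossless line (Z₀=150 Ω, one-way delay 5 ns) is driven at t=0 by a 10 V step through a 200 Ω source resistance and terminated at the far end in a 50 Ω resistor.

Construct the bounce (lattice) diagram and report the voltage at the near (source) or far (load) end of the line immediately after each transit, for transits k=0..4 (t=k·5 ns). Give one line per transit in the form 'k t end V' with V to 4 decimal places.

0 0 source 4.2857
1 5 load 2.1429
2 10 source 1.8367
3 15 load 1.9898
4 20 source 2.0117

Γ_L=-0.500000, Γ_S=0.142857; launch V₁=10·150/350=4.285714
k=0 src: V=4.2857
k=1 load: inc=4.285714, refl=4.285714·-0.500000=-2.1429; V=0.000000+4.285714+-2.142857=2.1429
k=2 src: inc=-2.142857, refl=-2.142857·0.142857=-0.3061; V=4.285714+-2.142857+-0.306122=1.8367
k=3 load: inc=-0.306122, refl=-0.306122·-0.500000=0.1531; V=2.142857+-0.306122+0.153061=1.9898
k=4 src: inc=0.153061, refl=0.153061·0.142857=0.0219; V=1.836735+0.153061+0.021866=2.0117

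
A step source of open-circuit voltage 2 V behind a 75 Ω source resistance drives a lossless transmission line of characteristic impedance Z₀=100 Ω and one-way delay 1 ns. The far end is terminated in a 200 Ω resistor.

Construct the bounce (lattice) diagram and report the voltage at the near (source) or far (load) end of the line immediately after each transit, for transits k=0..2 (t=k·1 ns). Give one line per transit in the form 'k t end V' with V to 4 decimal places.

0 0 source 1.1429
1 1 load 1.5238
2 2 source 1.4694

Γ_L=0.333333, Γ_S=-0.142857; launch V₁=2·100/175=1.142857
k=0 src: V=1.1429
k=1 load: inc=1.142857, refl=1.142857·0.333333=0.3810; V=0.000000+1.142857+0.380952=1.5238
k=2 src: inc=0.380952, refl=0.380952·-0.142857=-0.0544; V=1.142857+0.380952+-0.054422=1.4694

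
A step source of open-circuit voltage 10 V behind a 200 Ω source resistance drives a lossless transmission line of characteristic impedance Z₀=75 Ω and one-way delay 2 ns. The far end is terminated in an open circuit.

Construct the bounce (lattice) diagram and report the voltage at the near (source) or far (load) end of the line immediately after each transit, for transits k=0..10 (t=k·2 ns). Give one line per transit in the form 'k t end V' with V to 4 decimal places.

Γ_L=1.000000, Γ_S=0.454545; launch V₁=10·75/275=2.727273
k=0 src: V=2.7273
k=1 load: inc=2.727273, refl=2.727273·1.000000=2.7273; V=0.000000+2.727273+2.727273=5.4545
k=2 src: inc=2.727273, refl=2.727273·0.454545=1.2397; V=2.727273+2.727273+1.239669=6.6942
k=3 load: inc=1.239669, refl=1.239669·1.000000=1.2397; V=5.454545+1.239669+1.239669=7.9339
k=4 src: inc=1.239669, refl=1.239669·0.454545=0.5635; V=6.694215+1.239669+0.563486=8.4974
k=5 load: inc=0.563486, refl=0.563486·1.000000=0.5635; V=7.933884+0.563486+0.563486=9.0609
k=6 src: inc=0.563486, refl=0.563486·0.454545=0.2561; V=8.497370+0.563486+0.256130=9.3170
k=7 load: inc=0.256130, refl=0.256130·1.000000=0.2561; V=9.060856+0.256130+0.256130=9.5731
k=8 src: inc=0.256130, refl=0.256130·0.454545=0.1164; V=9.316987+0.256130+0.116423=9.6895
k=9 load: inc=0.116423, refl=0.116423·1.000000=0.1164; V=9.573117+0.116423+0.116423=9.8060
k=10 src: inc=0.116423, refl=0.116423·0.454545=0.0529; V=9.689539+0.116423+0.052919=9.8589

0 0 source 2.7273
1 2 load 5.4545
2 4 source 6.6942
3 6 load 7.9339
4 8 source 8.4974
5 10 load 9.0609
6 12 source 9.3170
7 14 load 9.5731
8 16 source 9.6895
9 18 load 9.8060
10 20 source 9.8589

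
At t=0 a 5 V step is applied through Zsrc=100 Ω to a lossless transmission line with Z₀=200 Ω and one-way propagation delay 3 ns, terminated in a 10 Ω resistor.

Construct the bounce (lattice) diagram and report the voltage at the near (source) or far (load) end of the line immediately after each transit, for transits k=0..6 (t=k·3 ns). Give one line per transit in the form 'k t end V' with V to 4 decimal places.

0 0 source 3.3333
1 3 load 0.3175
2 6 source 1.3228
3 9 load 0.4132
4 12 source 0.7164
5 15 load 0.4421
6 18 source 0.5335

Γ_L=-0.904762, Γ_S=-0.333333; launch V₁=5·200/300=3.333333
k=0 src: V=3.3333
k=1 load: inc=3.333333, refl=3.333333·-0.904762=-3.0159; V=0.000000+3.333333+-3.015873=0.3175
k=2 src: inc=-3.015873, refl=-3.015873·-0.333333=1.0053; V=3.333333+-3.015873+1.005291=1.3228
k=3 load: inc=1.005291, refl=1.005291·-0.904762=-0.9095; V=0.317460+1.005291+-0.909549=0.4132
k=4 src: inc=-0.909549, refl=-0.909549·-0.333333=0.3032; V=1.322751+-0.909549+0.303183=0.7164
k=5 load: inc=0.303183, refl=0.303183·-0.904762=-0.2743; V=0.413202+0.303183+-0.274308=0.4421
k=6 src: inc=-0.274308, refl=-0.274308·-0.333333=0.0914; V=0.716385+-0.274308+0.091436=0.5335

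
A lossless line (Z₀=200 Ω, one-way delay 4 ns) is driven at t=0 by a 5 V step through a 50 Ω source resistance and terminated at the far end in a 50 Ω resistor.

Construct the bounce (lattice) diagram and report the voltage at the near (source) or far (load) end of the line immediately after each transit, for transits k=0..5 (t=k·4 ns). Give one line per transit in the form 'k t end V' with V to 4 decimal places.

0 0 source 4.0000
1 4 load 1.6000
2 8 source 3.0400
3 12 load 2.1760
4 16 source 2.6944
5 20 load 2.3834

Γ_L=-0.600000, Γ_S=-0.600000; launch V₁=5·200/250=4.000000
k=0 src: V=4.0000
k=1 load: inc=4.000000, refl=4.000000·-0.600000=-2.4000; V=0.000000+4.000000+-2.400000=1.6000
k=2 src: inc=-2.400000, refl=-2.400000·-0.600000=1.4400; V=4.000000+-2.400000+1.440000=3.0400
k=3 load: inc=1.440000, refl=1.440000·-0.600000=-0.8640; V=1.600000+1.440000+-0.864000=2.1760
k=4 src: inc=-0.864000, refl=-0.864000·-0.600000=0.5184; V=3.040000+-0.864000+0.518400=2.6944
k=5 load: inc=0.518400, refl=0.518400·-0.600000=-0.3110; V=2.176000+0.518400+-0.311040=2.3834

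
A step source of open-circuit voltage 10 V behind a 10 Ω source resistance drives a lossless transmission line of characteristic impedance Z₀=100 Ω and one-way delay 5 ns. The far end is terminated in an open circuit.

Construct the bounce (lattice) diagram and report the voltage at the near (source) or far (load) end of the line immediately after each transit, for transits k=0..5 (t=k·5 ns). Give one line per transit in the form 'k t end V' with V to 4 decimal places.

Γ_L=1.000000, Γ_S=-0.818182; launch V₁=10·100/110=9.090909
k=0 src: V=9.0909
k=1 load: inc=9.090909, refl=9.090909·1.000000=9.0909; V=0.000000+9.090909+9.090909=18.1818
k=2 src: inc=9.090909, refl=9.090909·-0.818182=-7.4380; V=9.090909+9.090909+-7.438017=10.7438
k=3 load: inc=-7.438017, refl=-7.438017·1.000000=-7.4380; V=18.181818+-7.438017+-7.438017=3.3058
k=4 src: inc=-7.438017, refl=-7.438017·-0.818182=6.0856; V=10.743802+-7.438017+6.085650=9.3914
k=5 load: inc=6.085650, refl=6.085650·1.000000=6.0856; V=3.305785+6.085650+6.085650=15.4771

0 0 source 9.0909
1 5 load 18.1818
2 10 source 10.7438
3 15 load 3.3058
4 20 source 9.3914
5 25 load 15.4771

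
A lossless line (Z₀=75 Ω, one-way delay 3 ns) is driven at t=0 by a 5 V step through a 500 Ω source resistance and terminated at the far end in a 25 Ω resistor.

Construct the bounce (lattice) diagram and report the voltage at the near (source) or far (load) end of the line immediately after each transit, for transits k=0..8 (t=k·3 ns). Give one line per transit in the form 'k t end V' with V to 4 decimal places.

0 0 source 0.6522
1 3 load 0.3261
2 6 source 0.0851
3 9 load 0.2056
4 12 source 0.2946
5 15 load 0.2501
6 18 source 0.2172
7 21 load 0.2337
8 24 source 0.2458

Γ_L=-0.500000, Γ_S=0.739130; launch V₁=5·75/575=0.652174
k=0 src: V=0.6522
k=1 load: inc=0.652174, refl=0.652174·-0.500000=-0.3261; V=0.000000+0.652174+-0.326087=0.3261
k=2 src: inc=-0.326087, refl=-0.326087·0.739130=-0.2410; V=0.652174+-0.326087+-0.241021=0.0851
k=3 load: inc=-0.241021, refl=-0.241021·-0.500000=0.1205; V=0.326087+-0.241021+0.120510=0.2056
k=4 src: inc=0.120510, refl=0.120510·0.739130=0.0891; V=0.085066+0.120510+0.089073=0.2946
k=5 load: inc=0.089073, refl=0.089073·-0.500000=-0.0445; V=0.205577+0.089073+-0.044536=0.2501
k=6 src: inc=-0.044536, refl=-0.044536·0.739130=-0.0329; V=0.294649+-0.044536+-0.032918=0.2172
k=7 load: inc=-0.032918, refl=-0.032918·-0.500000=0.0165; V=0.250113+-0.032918+0.016459=0.2337
k=8 src: inc=0.016459, refl=0.016459·0.739130=0.0122; V=0.217195+0.016459+0.012165=0.2458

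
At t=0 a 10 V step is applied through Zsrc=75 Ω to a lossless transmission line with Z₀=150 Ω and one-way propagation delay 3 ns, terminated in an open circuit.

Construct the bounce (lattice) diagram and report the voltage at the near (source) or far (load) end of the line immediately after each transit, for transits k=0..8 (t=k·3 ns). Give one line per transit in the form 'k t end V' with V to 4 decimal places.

0 0 source 6.6667
1 3 load 13.3333
2 6 source 11.1111
3 9 load 8.8889
4 12 source 9.6296
5 15 load 10.3704
6 18 source 10.1235
7 21 load 9.8765
8 24 source 9.9588

Γ_L=1.000000, Γ_S=-0.333333; launch V₁=10·150/225=6.666667
k=0 src: V=6.6667
k=1 load: inc=6.666667, refl=6.666667·1.000000=6.6667; V=0.000000+6.666667+6.666667=13.3333
k=2 src: inc=6.666667, refl=6.666667·-0.333333=-2.2222; V=6.666667+6.666667+-2.222222=11.1111
k=3 load: inc=-2.222222, refl=-2.222222·1.000000=-2.2222; V=13.333333+-2.222222+-2.222222=8.8889
k=4 src: inc=-2.222222, refl=-2.222222·-0.333333=0.7407; V=11.111111+-2.222222+0.740741=9.6296
k=5 load: inc=0.740741, refl=0.740741·1.000000=0.7407; V=8.888889+0.740741+0.740741=10.3704
k=6 src: inc=0.740741, refl=0.740741·-0.333333=-0.2469; V=9.629630+0.740741+-0.246914=10.1235
k=7 load: inc=-0.246914, refl=-0.246914·1.000000=-0.2469; V=10.370370+-0.246914+-0.246914=9.8765
k=8 src: inc=-0.246914, refl=-0.246914·-0.333333=0.0823; V=10.123457+-0.246914+0.082305=9.9588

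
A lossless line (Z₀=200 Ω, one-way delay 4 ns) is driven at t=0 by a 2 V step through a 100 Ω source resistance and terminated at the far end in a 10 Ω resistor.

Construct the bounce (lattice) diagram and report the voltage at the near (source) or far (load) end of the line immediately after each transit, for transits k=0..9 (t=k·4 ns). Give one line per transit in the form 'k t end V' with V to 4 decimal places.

Γ_L=-0.904762, Γ_S=-0.333333; launch V₁=2·200/300=1.333333
k=0 src: V=1.3333
k=1 load: inc=1.333333, refl=1.333333·-0.904762=-1.2063; V=0.000000+1.333333+-1.206349=0.1270
k=2 src: inc=-1.206349, refl=-1.206349·-0.333333=0.4021; V=1.333333+-1.206349+0.402116=0.5291
k=3 load: inc=0.402116, refl=0.402116·-0.904762=-0.3638; V=0.126984+0.402116+-0.363820=0.1653
k=4 src: inc=-0.363820, refl=-0.363820·-0.333333=0.1213; V=0.529101+-0.363820+0.121273=0.2866
k=5 load: inc=0.121273, refl=0.121273·-0.904762=-0.1097; V=0.165281+0.121273+-0.109723=0.1768
k=6 src: inc=-0.109723, refl=-0.109723·-0.333333=0.0366; V=0.286554+-0.109723+0.036574=0.2134
k=7 load: inc=0.036574, refl=0.036574·-0.904762=-0.0331; V=0.176831+0.036574+-0.033091=0.1803
k=8 src: inc=-0.033091, refl=-0.033091·-0.333333=0.0110; V=0.213405+-0.033091+0.011030=0.1913
k=9 load: inc=0.011030, refl=0.011030·-0.904762=-0.0100; V=0.180314+0.011030+-0.009980=0.1814

0 0 source 1.3333
1 4 load 0.1270
2 8 source 0.5291
3 12 load 0.1653
4 16 source 0.2866
5 20 load 0.1768
6 24 source 0.2134
7 28 load 0.1803
8 32 source 0.1913
9 36 load 0.1814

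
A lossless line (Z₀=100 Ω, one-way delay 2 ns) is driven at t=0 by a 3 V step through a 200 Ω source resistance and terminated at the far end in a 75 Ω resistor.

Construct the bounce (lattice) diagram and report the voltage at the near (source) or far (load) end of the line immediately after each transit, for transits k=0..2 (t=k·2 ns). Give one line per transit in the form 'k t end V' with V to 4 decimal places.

Γ_L=-0.142857, Γ_S=0.333333; launch V₁=3·100/300=1.000000
k=0 src: V=1.0000
k=1 load: inc=1.000000, refl=1.000000·-0.142857=-0.1429; V=0.000000+1.000000+-0.142857=0.8571
k=2 src: inc=-0.142857, refl=-0.142857·0.333333=-0.0476; V=1.000000+-0.142857+-0.047619=0.8095

0 0 source 1.0000
1 2 load 0.8571
2 4 source 0.8095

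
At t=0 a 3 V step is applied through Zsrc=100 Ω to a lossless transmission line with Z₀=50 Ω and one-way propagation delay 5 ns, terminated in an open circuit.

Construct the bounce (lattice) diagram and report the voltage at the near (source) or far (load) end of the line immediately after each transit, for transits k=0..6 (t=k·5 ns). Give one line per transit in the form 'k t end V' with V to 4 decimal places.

Γ_L=1.000000, Γ_S=0.333333; launch V₁=3·50/150=1.000000
k=0 src: V=1.0000
k=1 load: inc=1.000000, refl=1.000000·1.000000=1.0000; V=0.000000+1.000000+1.000000=2.0000
k=2 src: inc=1.000000, refl=1.000000·0.333333=0.3333; V=1.000000+1.000000+0.333333=2.3333
k=3 load: inc=0.333333, refl=0.333333·1.000000=0.3333; V=2.000000+0.333333+0.333333=2.6667
k=4 src: inc=0.333333, refl=0.333333·0.333333=0.1111; V=2.333333+0.333333+0.111111=2.7778
k=5 load: inc=0.111111, refl=0.111111·1.000000=0.1111; V=2.666667+0.111111+0.111111=2.8889
k=6 src: inc=0.111111, refl=0.111111·0.333333=0.0370; V=2.777778+0.111111+0.037037=2.9259

0 0 source 1.0000
1 5 load 2.0000
2 10 source 2.3333
3 15 load 2.6667
4 20 source 2.7778
5 25 load 2.8889
6 30 source 2.9259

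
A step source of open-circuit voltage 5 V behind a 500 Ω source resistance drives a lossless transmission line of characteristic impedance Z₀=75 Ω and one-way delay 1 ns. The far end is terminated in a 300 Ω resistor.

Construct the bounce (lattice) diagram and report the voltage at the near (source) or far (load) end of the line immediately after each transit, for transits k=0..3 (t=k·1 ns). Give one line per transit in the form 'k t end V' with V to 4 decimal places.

Γ_L=0.600000, Γ_S=0.739130; launch V₁=5·75/575=0.652174
k=0 src: V=0.6522
k=1 load: inc=0.652174, refl=0.652174·0.600000=0.3913; V=0.000000+0.652174+0.391304=1.0435
k=2 src: inc=0.391304, refl=0.391304·0.739130=0.2892; V=0.652174+0.391304+0.289225=1.3327
k=3 load: inc=0.289225, refl=0.289225·0.600000=0.1735; V=1.043478+0.289225+0.173535=1.5062

0 0 source 0.6522
1 1 load 1.0435
2 2 source 1.3327
3 3 load 1.5062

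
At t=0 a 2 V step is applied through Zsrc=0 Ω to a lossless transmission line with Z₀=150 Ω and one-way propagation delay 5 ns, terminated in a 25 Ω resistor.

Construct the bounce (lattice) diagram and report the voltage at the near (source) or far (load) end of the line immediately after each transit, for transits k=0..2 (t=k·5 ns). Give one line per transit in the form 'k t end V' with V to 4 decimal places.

0 0 source 2.0000
1 5 load 0.5714
2 10 source 2.0000

Γ_L=-0.714286, Γ_S=-1.000000; launch V₁=2·150/150=2.000000
k=0 src: V=2.0000
k=1 load: inc=2.000000, refl=2.000000·-0.714286=-1.4286; V=0.000000+2.000000+-1.428571=0.5714
k=2 src: inc=-1.428571, refl=-1.428571·-1.000000=1.4286; V=2.000000+-1.428571+1.428571=2.0000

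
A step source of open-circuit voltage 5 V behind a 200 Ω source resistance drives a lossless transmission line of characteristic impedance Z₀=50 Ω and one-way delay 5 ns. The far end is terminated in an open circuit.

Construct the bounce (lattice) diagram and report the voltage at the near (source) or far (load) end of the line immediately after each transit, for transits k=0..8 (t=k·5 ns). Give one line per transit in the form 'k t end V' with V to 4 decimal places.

0 0 source 1.0000
1 5 load 2.0000
2 10 source 2.6000
3 15 load 3.2000
4 20 source 3.5600
5 25 load 3.9200
6 30 source 4.1360
7 35 load 4.3520
8 40 source 4.4816

Γ_L=1.000000, Γ_S=0.600000; launch V₁=5·50/250=1.000000
k=0 src: V=1.0000
k=1 load: inc=1.000000, refl=1.000000·1.000000=1.0000; V=0.000000+1.000000+1.000000=2.0000
k=2 src: inc=1.000000, refl=1.000000·0.600000=0.6000; V=1.000000+1.000000+0.600000=2.6000
k=3 load: inc=0.600000, refl=0.600000·1.000000=0.6000; V=2.000000+0.600000+0.600000=3.2000
k=4 src: inc=0.600000, refl=0.600000·0.600000=0.3600; V=2.600000+0.600000+0.360000=3.5600
k=5 load: inc=0.360000, refl=0.360000·1.000000=0.3600; V=3.200000+0.360000+0.360000=3.9200
k=6 src: inc=0.360000, refl=0.360000·0.600000=0.2160; V=3.560000+0.360000+0.216000=4.1360
k=7 load: inc=0.216000, refl=0.216000·1.000000=0.2160; V=3.920000+0.216000+0.216000=4.3520
k=8 src: inc=0.216000, refl=0.216000·0.600000=0.1296; V=4.136000+0.216000+0.129600=4.4816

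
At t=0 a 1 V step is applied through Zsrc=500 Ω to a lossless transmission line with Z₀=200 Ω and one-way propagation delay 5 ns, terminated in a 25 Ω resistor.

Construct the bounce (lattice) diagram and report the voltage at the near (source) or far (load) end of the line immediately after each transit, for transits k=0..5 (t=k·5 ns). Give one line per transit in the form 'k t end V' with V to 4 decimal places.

Γ_L=-0.777778, Γ_S=0.428571; launch V₁=1·200/700=0.285714
k=0 src: V=0.2857
k=1 load: inc=0.285714, refl=0.285714·-0.777778=-0.2222; V=0.000000+0.285714+-0.222222=0.0635
k=2 src: inc=-0.222222, refl=-0.222222·0.428571=-0.0952; V=0.285714+-0.222222+-0.095238=-0.0317
k=3 load: inc=-0.095238, refl=-0.095238·-0.777778=0.0741; V=0.063492+-0.095238+0.074074=0.0423
k=4 src: inc=0.074074, refl=0.074074·0.428571=0.0317; V=-0.031746+0.074074+0.031746=0.0741
k=5 load: inc=0.031746, refl=0.031746·-0.777778=-0.0247; V=0.042328+0.031746+-0.024691=0.0494

0 0 source 0.2857
1 5 load 0.0635
2 10 source -0.0317
3 15 load 0.0423
4 20 source 0.0741
5 25 load 0.0494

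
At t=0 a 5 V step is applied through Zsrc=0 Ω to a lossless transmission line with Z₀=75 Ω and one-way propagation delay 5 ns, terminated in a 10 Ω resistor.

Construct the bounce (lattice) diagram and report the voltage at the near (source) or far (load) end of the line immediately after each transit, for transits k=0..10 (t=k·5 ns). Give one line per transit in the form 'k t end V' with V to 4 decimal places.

Γ_L=-0.764706, Γ_S=-1.000000; launch V₁=5·75/75=5.000000
k=0 src: V=5.0000
k=1 load: inc=5.000000, refl=5.000000·-0.764706=-3.8235; V=0.000000+5.000000+-3.823529=1.1765
k=2 src: inc=-3.823529, refl=-3.823529·-1.000000=3.8235; V=5.000000+-3.823529+3.823529=5.0000
k=3 load: inc=3.823529, refl=3.823529·-0.764706=-2.9239; V=1.176471+3.823529+-2.923875=2.0761
k=4 src: inc=-2.923875, refl=-2.923875·-1.000000=2.9239; V=5.000000+-2.923875+2.923875=5.0000
k=5 load: inc=2.923875, refl=2.923875·-0.764706=-2.2359; V=2.076125+2.923875+-2.235905=2.7641
k=6 src: inc=-2.235905, refl=-2.235905·-1.000000=2.2359; V=5.000000+-2.235905+2.235905=5.0000
k=7 load: inc=2.235905, refl=2.235905·-0.764706=-1.7098; V=2.764095+2.235905+-1.709810=3.2902
k=8 src: inc=-1.709810, refl=-1.709810·-1.000000=1.7098; V=5.000000+-1.709810+1.709810=5.0000
k=9 load: inc=1.709810, refl=1.709810·-0.764706=-1.3075; V=3.290190+1.709810+-1.307501=3.6925
k=10 src: inc=-1.307501, refl=-1.307501·-1.000000=1.3075; V=5.000000+-1.307501+1.307501=5.0000

0 0 source 5.0000
1 5 load 1.1765
2 10 source 5.0000
3 15 load 2.0761
4 20 source 5.0000
5 25 load 2.7641
6 30 source 5.0000
7 35 load 3.2902
8 40 source 5.0000
9 45 load 3.6925
10 50 source 5.0000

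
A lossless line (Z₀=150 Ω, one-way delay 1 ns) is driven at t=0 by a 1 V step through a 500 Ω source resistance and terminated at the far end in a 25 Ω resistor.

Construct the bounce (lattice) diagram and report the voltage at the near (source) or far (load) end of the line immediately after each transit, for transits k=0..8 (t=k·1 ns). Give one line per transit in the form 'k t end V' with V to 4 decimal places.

Γ_L=-0.714286, Γ_S=0.538462; launch V₁=1·150/650=0.230769
k=0 src: V=0.2308
k=1 load: inc=0.230769, refl=0.230769·-0.714286=-0.1648; V=0.000000+0.230769+-0.164835=0.0659
k=2 src: inc=-0.164835, refl=-0.164835·0.538462=-0.0888; V=0.230769+-0.164835+-0.088757=-0.0228
k=3 load: inc=-0.088757, refl=-0.088757·-0.714286=0.0634; V=0.065934+-0.088757+0.063398=0.0406
k=4 src: inc=0.063398, refl=0.063398·0.538462=0.0341; V=-0.022823+0.063398+0.034137=0.0747
k=5 load: inc=0.034137, refl=0.034137·-0.714286=-0.0244; V=0.040575+0.034137+-0.024384=0.0503
k=6 src: inc=-0.024384, refl=-0.024384·0.538462=-0.0131; V=0.074712+-0.024384+-0.013130=0.0372
k=7 load: inc=-0.013130, refl=-0.013130·-0.714286=0.0094; V=0.050328+-0.013130+0.009378=0.0466
k=8 src: inc=0.009378, refl=0.009378·0.538462=0.0050; V=0.037199+0.009378+0.005050=0.0516

0 0 source 0.2308
1 1 load 0.0659
2 2 source -0.0228
3 3 load 0.0406
4 4 source 0.0747
5 5 load 0.0503
6 6 source 0.0372
7 7 load 0.0466
8 8 source 0.0516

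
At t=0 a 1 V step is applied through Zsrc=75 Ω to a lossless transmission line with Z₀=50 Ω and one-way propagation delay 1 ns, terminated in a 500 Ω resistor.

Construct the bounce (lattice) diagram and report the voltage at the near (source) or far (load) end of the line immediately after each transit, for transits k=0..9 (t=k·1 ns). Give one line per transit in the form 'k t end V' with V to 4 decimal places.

Γ_L=0.818182, Γ_S=0.200000; launch V₁=1·50/125=0.400000
k=0 src: V=0.4000
k=1 load: inc=0.400000, refl=0.400000·0.818182=0.3273; V=0.000000+0.400000+0.327273=0.7273
k=2 src: inc=0.327273, refl=0.327273·0.200000=0.0655; V=0.400000+0.327273+0.065455=0.7927
k=3 load: inc=0.065455, refl=0.065455·0.818182=0.0536; V=0.727273+0.065455+0.053554=0.8463
k=4 src: inc=0.053554, refl=0.053554·0.200000=0.0107; V=0.792727+0.053554+0.010711=0.8570
k=5 load: inc=0.010711, refl=0.010711·0.818182=0.0088; V=0.846281+0.010711+0.008763=0.8658
k=6 src: inc=0.008763, refl=0.008763·0.200000=0.0018; V=0.856992+0.008763+0.001753=0.8675
k=7 load: inc=0.001753, refl=0.001753·0.818182=0.0014; V=0.865755+0.001753+0.001434=0.8689
k=8 src: inc=0.001434, refl=0.001434·0.200000=0.0003; V=0.867508+0.001434+0.000287=0.8692
k=9 load: inc=0.000287, refl=0.000287·0.818182=0.0002; V=0.868942+0.000287+0.000235=0.8695

0 0 source 0.4000
1 1 load 0.7273
2 2 source 0.7927
3 3 load 0.8463
4 4 source 0.8570
5 5 load 0.8658
6 6 source 0.8675
7 7 load 0.8689
8 8 source 0.8692
9 9 load 0.8695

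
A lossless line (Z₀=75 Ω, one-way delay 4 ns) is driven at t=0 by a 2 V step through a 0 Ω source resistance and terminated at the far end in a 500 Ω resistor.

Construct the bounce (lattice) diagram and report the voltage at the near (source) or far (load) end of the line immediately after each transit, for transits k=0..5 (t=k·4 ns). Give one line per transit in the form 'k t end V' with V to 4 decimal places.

0 0 source 2.0000
1 4 load 3.4783
2 8 source 2.0000
3 12 load 0.9074
4 16 source 2.0000
5 20 load 2.8076

Γ_L=0.739130, Γ_S=-1.000000; launch V₁=2·75/75=2.000000
k=0 src: V=2.0000
k=1 load: inc=2.000000, refl=2.000000·0.739130=1.4783; V=0.000000+2.000000+1.478261=3.4783
k=2 src: inc=1.478261, refl=1.478261·-1.000000=-1.4783; V=2.000000+1.478261+-1.478261=2.0000
k=3 load: inc=-1.478261, refl=-1.478261·0.739130=-1.0926; V=3.478261+-1.478261+-1.092628=0.9074
k=4 src: inc=-1.092628, refl=-1.092628·-1.000000=1.0926; V=2.000000+-1.092628+1.092628=2.0000
k=5 load: inc=1.092628, refl=1.092628·0.739130=0.8076; V=0.907372+1.092628+0.807594=2.8076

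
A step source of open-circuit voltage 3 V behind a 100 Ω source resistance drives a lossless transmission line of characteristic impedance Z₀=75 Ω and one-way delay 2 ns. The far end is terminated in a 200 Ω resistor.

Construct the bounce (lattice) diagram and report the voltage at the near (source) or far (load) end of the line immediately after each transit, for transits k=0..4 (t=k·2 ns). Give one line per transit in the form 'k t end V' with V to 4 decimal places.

Γ_L=0.454545, Γ_S=0.142857; launch V₁=3·75/175=1.285714
k=0 src: V=1.2857
k=1 load: inc=1.285714, refl=1.285714·0.454545=0.5844; V=0.000000+1.285714+0.584416=1.8701
k=2 src: inc=0.584416, refl=0.584416·0.142857=0.0835; V=1.285714+0.584416+0.083488=1.9536
k=3 load: inc=0.083488, refl=0.083488·0.454545=0.0379; V=1.870130+0.083488+0.037949=1.9916
k=4 src: inc=0.037949, refl=0.037949·0.142857=0.0054; V=1.953618+0.037949+0.005421=1.9970

0 0 source 1.2857
1 2 load 1.8701
2 4 source 1.9536
3 6 load 1.9916
4 8 source 1.9970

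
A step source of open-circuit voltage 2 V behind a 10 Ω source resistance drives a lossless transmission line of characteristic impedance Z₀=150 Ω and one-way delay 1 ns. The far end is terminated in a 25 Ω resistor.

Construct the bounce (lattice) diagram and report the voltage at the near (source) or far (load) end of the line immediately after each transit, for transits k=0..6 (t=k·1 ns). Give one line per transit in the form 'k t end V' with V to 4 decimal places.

Γ_L=-0.714286, Γ_S=-0.875000; launch V₁=2·150/160=1.875000
k=0 src: V=1.8750
k=1 load: inc=1.875000, refl=1.875000·-0.714286=-1.3393; V=0.000000+1.875000+-1.339286=0.5357
k=2 src: inc=-1.339286, refl=-1.339286·-0.875000=1.1719; V=1.875000+-1.339286+1.171875=1.7076
k=3 load: inc=1.171875, refl=1.171875·-0.714286=-0.8371; V=0.535714+1.171875+-0.837054=0.8705
k=4 src: inc=-0.837054, refl=-0.837054·-0.875000=0.7324; V=1.707589+-0.837054+0.732422=1.6030
k=5 load: inc=0.732422, refl=0.732422·-0.714286=-0.5232; V=0.870536+0.732422+-0.523158=1.0798
k=6 src: inc=-0.523158, refl=-0.523158·-0.875000=0.4578; V=1.602958+-0.523158+0.457764=1.5376

0 0 source 1.8750
1 1 load 0.5357
2 2 source 1.7076
3 3 load 0.8705
4 4 source 1.6030
5 5 load 1.0798
6 6 source 1.5376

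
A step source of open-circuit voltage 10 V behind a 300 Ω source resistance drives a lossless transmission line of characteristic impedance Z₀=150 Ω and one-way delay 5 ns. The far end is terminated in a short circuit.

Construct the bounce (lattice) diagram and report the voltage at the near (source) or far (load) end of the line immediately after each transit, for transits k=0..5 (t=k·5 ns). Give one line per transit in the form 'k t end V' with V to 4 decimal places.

0 0 source 3.3333
1 5 load 0.0000
2 10 source -1.1111
3 15 load 0.0000
4 20 source 0.3704
5 25 load 0.0000

Γ_L=-1.000000, Γ_S=0.333333; launch V₁=10·150/450=3.333333
k=0 src: V=3.3333
k=1 load: inc=3.333333, refl=3.333333·-1.000000=-3.3333; V=0.000000+3.333333+-3.333333=0.0000
k=2 src: inc=-3.333333, refl=-3.333333·0.333333=-1.1111; V=3.333333+-3.333333+-1.111111=-1.1111
k=3 load: inc=-1.111111, refl=-1.111111·-1.000000=1.1111; V=0.000000+-1.111111+1.111111=0.0000
k=4 src: inc=1.111111, refl=1.111111·0.333333=0.3704; V=-1.111111+1.111111+0.370370=0.3704
k=5 load: inc=0.370370, refl=0.370370·-1.000000=-0.3704; V=0.000000+0.370370+-0.370370=0.0000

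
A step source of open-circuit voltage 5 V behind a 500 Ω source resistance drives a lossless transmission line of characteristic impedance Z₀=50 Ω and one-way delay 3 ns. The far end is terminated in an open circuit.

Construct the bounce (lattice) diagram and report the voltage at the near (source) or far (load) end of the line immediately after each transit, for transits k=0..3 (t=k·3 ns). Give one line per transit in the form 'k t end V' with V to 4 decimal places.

Γ_L=1.000000, Γ_S=0.818182; launch V₁=5·50/550=0.454545
k=0 src: V=0.4545
k=1 load: inc=0.454545, refl=0.454545·1.000000=0.4545; V=0.000000+0.454545+0.454545=0.9091
k=2 src: inc=0.454545, refl=0.454545·0.818182=0.3719; V=0.454545+0.454545+0.371901=1.2810
k=3 load: inc=0.371901, refl=0.371901·1.000000=0.3719; V=0.909091+0.371901+0.371901=1.6529

0 0 source 0.4545
1 3 load 0.9091
2 6 source 1.2810
3 9 load 1.6529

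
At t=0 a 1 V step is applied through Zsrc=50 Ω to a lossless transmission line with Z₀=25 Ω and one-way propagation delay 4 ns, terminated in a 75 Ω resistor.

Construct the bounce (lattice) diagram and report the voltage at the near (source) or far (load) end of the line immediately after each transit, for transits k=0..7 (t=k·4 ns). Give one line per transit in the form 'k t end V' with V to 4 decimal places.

Γ_L=0.500000, Γ_S=0.333333; launch V₁=1·25/75=0.333333
k=0 src: V=0.3333
k=1 load: inc=0.333333, refl=0.333333·0.500000=0.1667; V=0.000000+0.333333+0.166667=0.5000
k=2 src: inc=0.166667, refl=0.166667·0.333333=0.0556; V=0.333333+0.166667+0.055556=0.5556
k=3 load: inc=0.055556, refl=0.055556·0.500000=0.0278; V=0.500000+0.055556+0.027778=0.5833
k=4 src: inc=0.027778, refl=0.027778·0.333333=0.0093; V=0.555556+0.027778+0.009259=0.5926
k=5 load: inc=0.009259, refl=0.009259·0.500000=0.0046; V=0.583333+0.009259+0.004630=0.5972
k=6 src: inc=0.004630, refl=0.004630·0.333333=0.0015; V=0.592593+0.004630+0.001543=0.5988
k=7 load: inc=0.001543, refl=0.001543·0.500000=0.0008; V=0.597222+0.001543+0.000772=0.5995

0 0 source 0.3333
1 4 load 0.5000
2 8 source 0.5556
3 12 load 0.5833
4 16 source 0.5926
5 20 load 0.5972
6 24 source 0.5988
7 28 load 0.5995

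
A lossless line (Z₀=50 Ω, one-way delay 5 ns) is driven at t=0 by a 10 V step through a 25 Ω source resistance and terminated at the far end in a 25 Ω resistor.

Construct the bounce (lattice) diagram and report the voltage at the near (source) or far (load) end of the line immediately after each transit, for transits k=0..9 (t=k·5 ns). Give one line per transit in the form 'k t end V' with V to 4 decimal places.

0 0 source 6.6667
1 5 load 4.4444
2 10 source 5.1852
3 15 load 4.9383
4 20 source 5.0206
5 25 load 4.9931
6 30 source 5.0023
7 35 load 4.9992
8 40 source 5.0003
9 45 load 4.9999

Γ_L=-0.333333, Γ_S=-0.333333; launch V₁=10·50/75=6.666667
k=0 src: V=6.6667
k=1 load: inc=6.666667, refl=6.666667·-0.333333=-2.2222; V=0.000000+6.666667+-2.222222=4.4444
k=2 src: inc=-2.222222, refl=-2.222222·-0.333333=0.7407; V=6.666667+-2.222222+0.740741=5.1852
k=3 load: inc=0.740741, refl=0.740741·-0.333333=-0.2469; V=4.444444+0.740741+-0.246914=4.9383
k=4 src: inc=-0.246914, refl=-0.246914·-0.333333=0.0823; V=5.185185+-0.246914+0.082305=5.0206
k=5 load: inc=0.082305, refl=0.082305·-0.333333=-0.0274; V=4.938272+0.082305+-0.027435=4.9931
k=6 src: inc=-0.027435, refl=-0.027435·-0.333333=0.0091; V=5.020576+-0.027435+0.009145=5.0023
k=7 load: inc=0.009145, refl=0.009145·-0.333333=-0.0030; V=4.993141+0.009145+-0.003048=4.9992
k=8 src: inc=-0.003048, refl=-0.003048·-0.333333=0.0010; V=5.002286+-0.003048+0.001016=5.0003
k=9 load: inc=0.001016, refl=0.001016·-0.333333=-0.0003; V=4.999238+0.001016+-0.000339=4.9999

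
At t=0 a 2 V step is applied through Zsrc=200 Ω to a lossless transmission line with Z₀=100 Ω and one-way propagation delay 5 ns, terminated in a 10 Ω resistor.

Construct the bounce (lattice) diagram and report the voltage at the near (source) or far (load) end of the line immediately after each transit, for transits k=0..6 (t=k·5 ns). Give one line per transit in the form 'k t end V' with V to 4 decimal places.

Γ_L=-0.818182, Γ_S=0.333333; launch V₁=2·100/300=0.666667
k=0 src: V=0.6667
k=1 load: inc=0.666667, refl=0.666667·-0.818182=-0.5455; V=0.000000+0.666667+-0.545455=0.1212
k=2 src: inc=-0.545455, refl=-0.545455·0.333333=-0.1818; V=0.666667+-0.545455+-0.181818=-0.0606
k=3 load: inc=-0.181818, refl=-0.181818·-0.818182=0.1488; V=0.121212+-0.181818+0.148760=0.0882
k=4 src: inc=0.148760, refl=0.148760·0.333333=0.0496; V=-0.060606+0.148760+0.049587=0.1377
k=5 load: inc=0.049587, refl=0.049587·-0.818182=-0.0406; V=0.088154+0.049587+-0.040571=0.0972
k=6 src: inc=-0.040571, refl=-0.040571·0.333333=-0.0135; V=0.137741+-0.040571+-0.013524=0.0836

0 0 source 0.6667
1 5 load 0.1212
2 10 source -0.0606
3 15 load 0.0882
4 20 source 0.1377
5 25 load 0.0972
6 30 source 0.0836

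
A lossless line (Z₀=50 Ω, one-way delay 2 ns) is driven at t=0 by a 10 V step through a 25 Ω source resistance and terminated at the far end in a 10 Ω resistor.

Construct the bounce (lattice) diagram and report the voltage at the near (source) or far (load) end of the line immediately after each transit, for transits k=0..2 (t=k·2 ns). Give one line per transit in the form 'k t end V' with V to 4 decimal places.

0 0 source 6.6667
1 2 load 2.2222
2 4 source 3.7037

Γ_L=-0.666667, Γ_S=-0.333333; launch V₁=10·50/75=6.666667
k=0 src: V=6.6667
k=1 load: inc=6.666667, refl=6.666667·-0.666667=-4.4444; V=0.000000+6.666667+-4.444444=2.2222
k=2 src: inc=-4.444444, refl=-4.444444·-0.333333=1.4815; V=6.666667+-4.444444+1.481481=3.7037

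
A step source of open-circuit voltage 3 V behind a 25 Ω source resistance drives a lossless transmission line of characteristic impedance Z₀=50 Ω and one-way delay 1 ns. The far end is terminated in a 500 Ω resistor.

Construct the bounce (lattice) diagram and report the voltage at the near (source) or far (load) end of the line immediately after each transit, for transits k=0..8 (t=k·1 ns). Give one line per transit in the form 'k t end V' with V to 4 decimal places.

0 0 source 2.0000
1 1 load 3.6364
2 2 source 3.0909
3 3 load 2.6446
4 4 source 2.7934
5 5 load 2.9151
6 6 source 2.8745
7 7 load 2.8413
8 8 source 2.8524

Γ_L=0.818182, Γ_S=-0.333333; launch V₁=3·50/75=2.000000
k=0 src: V=2.0000
k=1 load: inc=2.000000, refl=2.000000·0.818182=1.6364; V=0.000000+2.000000+1.636364=3.6364
k=2 src: inc=1.636364, refl=1.636364·-0.333333=-0.5455; V=2.000000+1.636364+-0.545455=3.0909
k=3 load: inc=-0.545455, refl=-0.545455·0.818182=-0.4463; V=3.636364+-0.545455+-0.446281=2.6446
k=4 src: inc=-0.446281, refl=-0.446281·-0.333333=0.1488; V=3.090909+-0.446281+0.148760=2.7934
k=5 load: inc=0.148760, refl=0.148760·0.818182=0.1217; V=2.644628+0.148760+0.121713=2.9151
k=6 src: inc=0.121713, refl=0.121713·-0.333333=-0.0406; V=2.793388+0.121713+-0.040571=2.8745
k=7 load: inc=-0.040571, refl=-0.040571·0.818182=-0.0332; V=2.915101+-0.040571+-0.033194=2.8413
k=8 src: inc=-0.033194, refl=-0.033194·-0.333333=0.0111; V=2.874530+-0.033194+0.011065=2.8524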